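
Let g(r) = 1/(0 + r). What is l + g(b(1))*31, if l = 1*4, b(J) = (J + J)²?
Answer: 47/4 ≈ 11.750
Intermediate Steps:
b(J) = 4*J² (b(J) = (2*J)² = 4*J²)
l = 4
g(r) = 1/r
l + g(b(1))*31 = 4 + 31/(4*1²) = 4 + 31/(4*1) = 4 + 31/4 = 47/4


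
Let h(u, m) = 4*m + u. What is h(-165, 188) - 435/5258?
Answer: 3086011/5258 ≈ 586.92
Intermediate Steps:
h(u, m) = u + 4*m
h(-165, 188) - 435/5258 = (-165 + 4*188) - 435/5258 = (-165 + 752) - 435/5258 = 587 - 1*435/5258 = 587 - 435/5258 = 3086011/5258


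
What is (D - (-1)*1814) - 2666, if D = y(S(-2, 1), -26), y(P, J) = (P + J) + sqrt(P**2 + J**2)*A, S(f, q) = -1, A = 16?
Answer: -879 + 16*sqrt(677) ≈ -462.69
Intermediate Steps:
y(P, J) = J + P + 16*sqrt(J**2 + P**2) (y(P, J) = (P + J) + sqrt(P**2 + J**2)*16 = (J + P) + sqrt(J**2 + P**2)*16 = (J + P) + 16*sqrt(J**2 + P**2) = J + P + 16*sqrt(J**2 + P**2))
D = -27 + 16*sqrt(677) (D = -26 - 1 + 16*sqrt((-26)**2 + (-1)**2) = -26 - 1 + 16*sqrt(676 + 1) = -26 - 1 + 16*sqrt(677) = -27 + 16*sqrt(677) ≈ 389.31)
(D - (-1)*1814) - 2666 = ((-27 + 16*sqrt(677)) - (-1)*1814) - 2666 = ((-27 + 16*sqrt(677)) - 1*(-1814)) - 2666 = ((-27 + 16*sqrt(677)) + 1814) - 2666 = (1787 + 16*sqrt(677)) - 2666 = -879 + 16*sqrt(677)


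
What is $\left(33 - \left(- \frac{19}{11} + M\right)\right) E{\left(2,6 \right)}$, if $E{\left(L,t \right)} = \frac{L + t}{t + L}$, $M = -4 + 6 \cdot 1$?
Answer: $\frac{360}{11} \approx 32.727$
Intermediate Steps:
$M = 2$ ($M = -4 + 6 = 2$)
$E{\left(L,t \right)} = 1$ ($E{\left(L,t \right)} = \frac{L + t}{L + t} = 1$)
$\left(33 - \left(- \frac{19}{11} + M\right)\right) E{\left(2,6 \right)} = \left(33 - \left(2 + \frac{19}{-11}\right)\right) 1 = \left(33 - \frac{3}{11}\right) 1 = \frac{360}{11} \cdot 1 = \frac{360}{11}$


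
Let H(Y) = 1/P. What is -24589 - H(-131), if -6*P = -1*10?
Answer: -122948/5 ≈ -24590.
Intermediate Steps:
P = 5/3 (P = -(-1)*10/6 = -⅙*(-10) = 5/3 ≈ 1.6667)
H(Y) = ⅗ (H(Y) = 1/(5/3) = ⅗)
-24589 - H(-131) = -24589 - 1*⅗ = -24589 - ⅗ = -122948/5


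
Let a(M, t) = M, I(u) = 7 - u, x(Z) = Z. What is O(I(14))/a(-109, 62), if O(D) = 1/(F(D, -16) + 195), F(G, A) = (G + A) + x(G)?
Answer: -1/17985 ≈ -5.5602e-5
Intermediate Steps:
F(G, A) = A + 2*G (F(G, A) = (G + A) + G = (A + G) + G = A + 2*G)
O(D) = 1/(179 + 2*D) (O(D) = 1/((-16 + 2*D) + 195) = 1/(179 + 2*D))
O(I(14))/a(-109, 62) = 1/((179 + 2*(7 - 1*14))*(-109)) = -1/109/(179 + 2*(7 - 14)) = -1/109/(179 + 2*(-7)) = -1/109/(179 - 14) = -1/109/165 = (1/165)*(-1/109) = -1/17985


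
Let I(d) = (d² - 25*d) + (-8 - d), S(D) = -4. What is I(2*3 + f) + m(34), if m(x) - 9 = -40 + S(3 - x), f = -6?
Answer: -43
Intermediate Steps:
m(x) = -35 (m(x) = 9 + (-40 - 4) = 9 - 44 = -35)
I(d) = -8 + d² - 26*d
I(2*3 + f) + m(34) = (-8 + (2*3 - 6)² - 26*(2*3 - 6)) - 35 = (-8 + (6 - 6)² - 26*(6 - 6)) - 35 = (-8 + 0² - 26*0) - 35 = (-8 + 0 + 0) - 35 = -8 - 35 = -43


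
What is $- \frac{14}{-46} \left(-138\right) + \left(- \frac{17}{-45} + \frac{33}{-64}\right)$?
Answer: $- \frac{121357}{2880} \approx -42.138$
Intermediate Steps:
$- \frac{14}{-46} \left(-138\right) + \left(- \frac{17}{-45} + \frac{33}{-64}\right) = \left(-14\right) \left(- \frac{1}{46}\right) \left(-138\right) + \left(\left(-17\right) \left(- \frac{1}{45}\right) + 33 \left(- \frac{1}{64}\right)\right) = \frac{7}{23} \left(-138\right) + \left(\frac{17}{45} - \frac{33}{64}\right) = -42 - \frac{397}{2880} = - \frac{121357}{2880}$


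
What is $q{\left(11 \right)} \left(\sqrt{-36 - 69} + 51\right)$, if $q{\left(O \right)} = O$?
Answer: $561 + 11 i \sqrt{105} \approx 561.0 + 112.72 i$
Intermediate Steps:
$q{\left(11 \right)} \left(\sqrt{-36 - 69} + 51\right) = 11 \left(\sqrt{-36 - 69} + 51\right) = 11 \left(\sqrt{-105} + 51\right) = 11 \left(i \sqrt{105} + 51\right) = 11 \left(51 + i \sqrt{105}\right) = 561 + 11 i \sqrt{105}$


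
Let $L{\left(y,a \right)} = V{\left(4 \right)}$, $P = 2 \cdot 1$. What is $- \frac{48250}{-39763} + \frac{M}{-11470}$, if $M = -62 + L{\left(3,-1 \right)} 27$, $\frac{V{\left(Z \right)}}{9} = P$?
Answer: $\frac{268283994}{228040805} \approx 1.1765$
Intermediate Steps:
$P = 2$
$V{\left(Z \right)} = 18$ ($V{\left(Z \right)} = 9 \cdot 2 = 18$)
$L{\left(y,a \right)} = 18$
$M = 424$ ($M = -62 + 18 \cdot 27 = -62 + 486 = 424$)
$- \frac{48250}{-39763} + \frac{M}{-11470} = - \frac{48250}{-39763} + \frac{424}{-11470} = \left(-48250\right) \left(- \frac{1}{39763}\right) + 424 \left(- \frac{1}{11470}\right) = \frac{48250}{39763} - \frac{212}{5735} = \frac{268283994}{228040805}$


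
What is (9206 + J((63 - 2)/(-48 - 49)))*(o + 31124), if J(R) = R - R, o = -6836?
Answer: 223595328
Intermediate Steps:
J(R) = 0
(9206 + J((63 - 2)/(-48 - 49)))*(o + 31124) = (9206 + 0)*(-6836 + 31124) = 9206*24288 = 223595328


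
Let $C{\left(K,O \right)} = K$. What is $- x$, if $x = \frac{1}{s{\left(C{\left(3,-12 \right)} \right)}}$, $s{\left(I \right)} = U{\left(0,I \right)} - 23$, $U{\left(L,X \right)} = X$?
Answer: $\frac{1}{20} \approx 0.05$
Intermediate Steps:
$s{\left(I \right)} = -23 + I$ ($s{\left(I \right)} = I - 23 = -23 + I$)
$x = - \frac{1}{20}$ ($x = \frac{1}{-23 + 3} = \frac{1}{-20} = - \frac{1}{20} \approx -0.05$)
$- x = \left(-1\right) \left(- \frac{1}{20}\right) = \frac{1}{20}$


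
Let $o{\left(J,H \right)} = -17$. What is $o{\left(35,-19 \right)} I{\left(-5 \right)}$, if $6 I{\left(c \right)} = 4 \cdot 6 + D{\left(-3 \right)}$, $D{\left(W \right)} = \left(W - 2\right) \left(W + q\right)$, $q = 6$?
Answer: $- \frac{51}{2} \approx -25.5$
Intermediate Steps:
$D{\left(W \right)} = \left(-2 + W\right) \left(6 + W\right)$ ($D{\left(W \right)} = \left(W - 2\right) \left(W + 6\right) = \left(-2 + W\right) \left(6 + W\right)$)
$I{\left(c \right)} = \frac{3}{2}$ ($I{\left(c \right)} = \frac{4 \cdot 6 + \left(-12 + \left(-3\right)^{2} + 4 \left(-3\right)\right)}{6} = \frac{24 - 15}{6} = \frac{1}{6} \cdot 9 = \frac{3}{2}$)
$o{\left(35,-19 \right)} I{\left(-5 \right)} = \left(-17\right) \frac{3}{2} = - \frac{51}{2}$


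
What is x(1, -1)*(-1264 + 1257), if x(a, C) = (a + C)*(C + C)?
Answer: 0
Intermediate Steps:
x(a, C) = 2*C*(C + a) (x(a, C) = (C + a)*(2*C) = 2*C*(C + a))
x(1, -1)*(-1264 + 1257) = (2*(-1)*(-1 + 1))*(-1264 + 1257) = (2*(-1)*0)*(-7) = 0*(-7) = 0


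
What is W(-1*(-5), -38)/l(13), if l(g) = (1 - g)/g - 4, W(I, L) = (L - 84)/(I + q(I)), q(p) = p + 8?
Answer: 793/576 ≈ 1.3767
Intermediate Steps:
q(p) = 8 + p
W(I, L) = (-84 + L)/(8 + 2*I) (W(I, L) = (L - 84)/(I + (8 + I)) = (-84 + L)/(8 + 2*I))
l(g) = -4 + (1 - g)/g
W(-1*(-5), -38)/l(13) = ((-84 - 38)/(2*(4 - 1*(-5))))/(-5 + 1/13) = ((½)*(-122)/(4 + 5))/(-5 + 1/13) = ((½)*(-122)/9)/(-64/13) = ((½)*(⅑)*(-122))*(-13/64) = -61/9*(-13/64) = 793/576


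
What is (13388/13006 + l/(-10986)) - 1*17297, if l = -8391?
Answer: -411867813523/23813986 ≈ -17295.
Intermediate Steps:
(13388/13006 + l/(-10986)) - 1*17297 = (13388/13006 - 8391/(-10986)) - 1*17297 = (13388*(1/13006) - 8391*(-1/10986)) - 17297 = (6694/6503 + 2797/3662) - 17297 = 42702319/23813986 - 17297 = -411867813523/23813986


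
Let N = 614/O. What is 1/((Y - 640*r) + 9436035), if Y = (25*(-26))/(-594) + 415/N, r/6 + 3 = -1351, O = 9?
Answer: 182358/2668882670255 ≈ 6.8327e-8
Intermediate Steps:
r = -8124 (r = -18 + 6*(-1351) = -18 - 8106 = -8124)
N = 614/9 ≈ 68.222
Y = 1308845/182358 (Y = (25*(-26))/(-594) + 415/(614/9) = -650*(-1/594) + 415*(9/614) = 325/297 + 3735/614 = 1308845/182358 ≈ 7.1773)
1/((Y - 640*r) + 9436035) = 1/((1308845/182358 - 640*(-8124)) + 9436035) = 1/((1308845/182358 + 5199360) + 9436035) = 1/(948146199725/182358 + 9436035) = 1/(2668882670255/182358) = 182358/2668882670255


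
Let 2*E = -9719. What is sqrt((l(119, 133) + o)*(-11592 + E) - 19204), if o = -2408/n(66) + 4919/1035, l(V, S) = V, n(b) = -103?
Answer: I*sqrt(3080741189927210)/35535 ≈ 1562.0*I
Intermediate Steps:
E = -9719/2 (E = (1/2)*(-9719) = -9719/2 ≈ -4859.5)
o = 2998937/106605 (o = -2408/(-103) + 4919/1035 = -2408*(-1/103) + 4919*(1/1035) = 2408/103 + 4919/1035 = 2998937/106605 ≈ 28.131)
sqrt((l(119, 133) + o)*(-11592 + E) - 19204) = sqrt((119 + 2998937/106605)*(-11592 - 9719/2) - 19204) = sqrt((15684932/106605)*(-32903/2) - 19204) = sqrt(-258040658798/106605 - 19204) = sqrt(-260087901218/106605) = I*sqrt(3080741189927210)/35535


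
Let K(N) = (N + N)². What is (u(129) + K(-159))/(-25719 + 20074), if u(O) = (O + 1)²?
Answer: -118024/5645 ≈ -20.908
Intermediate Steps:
u(O) = (1 + O)²
K(N) = 4*N² (K(N) = (2*N)² = 4*N²)
(u(129) + K(-159))/(-25719 + 20074) = ((1 + 129)² + 4*(-159)²)/(-25719 + 20074) = (130² + 4*25281)/(-5645) = (16900 + 101124)*(-1/5645) = 118024*(-1/5645) = -118024/5645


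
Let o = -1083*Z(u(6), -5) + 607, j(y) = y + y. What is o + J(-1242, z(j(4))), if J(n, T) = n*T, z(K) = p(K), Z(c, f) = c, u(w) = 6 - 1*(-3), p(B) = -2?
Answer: -6656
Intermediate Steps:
j(y) = 2*y
u(w) = 9 (u(w) = 6 + 3 = 9)
z(K) = -2
J(n, T) = T*n
o = -9140 (o = -1083*9 + 607 = -9747 + 607 = -9140)
o + J(-1242, z(j(4))) = -9140 - 2*(-1242) = -9140 + 2484 = -6656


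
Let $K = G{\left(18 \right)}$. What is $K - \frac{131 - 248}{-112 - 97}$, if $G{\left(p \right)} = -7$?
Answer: $- \frac{1580}{209} \approx -7.5598$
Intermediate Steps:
$K = -7$
$K - \frac{131 - 248}{-112 - 97} = -7 - \frac{131 - 248}{-112 - 97} = -7 - - \frac{117}{-209} = -7 - \left(-117\right) \left(- \frac{1}{209}\right) = -7 - \frac{117}{209} = - \frac{1580}{209}$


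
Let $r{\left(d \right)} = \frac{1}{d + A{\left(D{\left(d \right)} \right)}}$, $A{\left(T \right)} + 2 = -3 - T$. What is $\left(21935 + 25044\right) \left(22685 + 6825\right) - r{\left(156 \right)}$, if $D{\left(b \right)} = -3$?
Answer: $\frac{213497944659}{154} \approx 1.3864 \cdot 10^{9}$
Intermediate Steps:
$A{\left(T \right)} = -5 - T$ ($A{\left(T \right)} = -2 - \left(3 + T\right) = -5 - T$)
$r{\left(d \right)} = \frac{1}{-2 + d}$ ($r{\left(d \right)} = \frac{1}{d - 2} = \frac{1}{-2 + d}$)
$\left(21935 + 25044\right) \left(22685 + 6825\right) - r{\left(156 \right)} = \left(21935 + 25044\right) \left(22685 + 6825\right) - \frac{1}{-2 + 156} = 46979 \cdot 29510 - \frac{1}{154} = 1386350290 - \frac{1}{154} = \frac{213497944659}{154}$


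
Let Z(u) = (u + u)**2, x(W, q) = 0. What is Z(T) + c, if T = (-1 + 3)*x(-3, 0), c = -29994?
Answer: -29994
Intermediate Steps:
T = 0 (T = (-1 + 3)*0 = 2*0 = 0)
Z(u) = 4*u**2 (Z(u) = (2*u)**2 = 4*u**2)
Z(T) + c = 4*0**2 - 29994 = 4*0 - 29994 = 0 - 29994 = -29994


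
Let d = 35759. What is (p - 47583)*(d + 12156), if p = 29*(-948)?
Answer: -3597218625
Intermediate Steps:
p = -27492
(p - 47583)*(d + 12156) = (-27492 - 47583)*(35759 + 12156) = -75075*47915 = -3597218625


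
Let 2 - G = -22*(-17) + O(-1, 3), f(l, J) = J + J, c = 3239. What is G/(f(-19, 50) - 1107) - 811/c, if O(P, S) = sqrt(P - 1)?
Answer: 388231/3261673 + I*sqrt(2)/1007 ≈ 0.11903 + 0.0014044*I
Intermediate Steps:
f(l, J) = 2*J
O(P, S) = sqrt(-1 + P)
G = -372 - I*sqrt(2) (G = 2 - (-22*(-17) + sqrt(-1 - 1)) = 2 - (374 + sqrt(-2)) = 2 - (374 + I*sqrt(2)) = 2 + (-374 - I*sqrt(2)) = -372 - I*sqrt(2) ≈ -372.0 - 1.4142*I)
G/(f(-19, 50) - 1107) - 811/c = (-372 - I*sqrt(2))/(2*50 - 1107) - 811/3239 = (-372 - I*sqrt(2))/(100 - 1107) - 811*1/3239 = (-372 - I*sqrt(2))/(-1007) - 811/3239 = (-372 - I*sqrt(2))*(-1/1007) - 811/3239 = (372/1007 + I*sqrt(2)/1007) - 811/3239 = 388231/3261673 + I*sqrt(2)/1007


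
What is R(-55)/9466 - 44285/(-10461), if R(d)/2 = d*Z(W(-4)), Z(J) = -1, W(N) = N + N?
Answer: 210176260/49511913 ≈ 4.2450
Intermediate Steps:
W(N) = 2*N
R(d) = -2*d (R(d) = 2*(d*(-1)) = 2*(-d) = -2*d)
R(-55)/9466 - 44285/(-10461) = -2*(-55)/9466 - 44285/(-10461) = 110*(1/9466) - 44285*(-1/10461) = 55/4733 + 44285/10461 = 210176260/49511913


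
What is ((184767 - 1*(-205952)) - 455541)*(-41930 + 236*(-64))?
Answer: 3697057948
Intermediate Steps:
((184767 - 1*(-205952)) - 455541)*(-41930 + 236*(-64)) = ((184767 + 205952) - 455541)*(-41930 - 15104) = (390719 - 455541)*(-57034) = -64822*(-57034) = 3697057948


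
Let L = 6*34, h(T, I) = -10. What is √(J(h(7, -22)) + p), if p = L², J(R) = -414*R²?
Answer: 6*√6 ≈ 14.697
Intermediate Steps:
L = 204
p = 41616 (p = 204² = 41616)
√(J(h(7, -22)) + p) = √(-414*(-10)² + 41616) = √(-414*100 + 41616) = √(-41400 + 41616) = √216 = 6*√6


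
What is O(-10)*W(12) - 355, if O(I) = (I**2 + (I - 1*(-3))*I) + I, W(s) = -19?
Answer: -3395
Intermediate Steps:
O(I) = I + I**2 + I*(3 + I) (O(I) = (I**2 + (I + 3)*I) + I = (I**2 + (3 + I)*I) + I = (I**2 + I*(3 + I)) + I = I + I**2 + I*(3 + I))
O(-10)*W(12) - 355 = (2*(-10)*(2 - 10))*(-19) - 355 = (2*(-10)*(-8))*(-19) - 355 = 160*(-19) - 355 = -3040 - 355 = -3395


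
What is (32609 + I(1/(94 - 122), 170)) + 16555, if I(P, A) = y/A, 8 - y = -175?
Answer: 8358063/170 ≈ 49165.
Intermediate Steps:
y = 183 (y = 8 - 1*(-175) = 8 + 175 = 183)
I(P, A) = 183/A
(32609 + I(1/(94 - 122), 170)) + 16555 = (32609 + 183/170) + 16555 = 5543713/170 + 16555 = 8358063/170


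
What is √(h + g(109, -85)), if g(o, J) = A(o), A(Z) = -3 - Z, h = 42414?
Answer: √42302 ≈ 205.67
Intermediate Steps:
g(o, J) = -3 - o
√(h + g(109, -85)) = √(42414 + (-3 - 1*109)) = √(42414 + (-3 - 109)) = √(42414 - 112) = √42302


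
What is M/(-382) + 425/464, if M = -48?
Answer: 92311/88624 ≈ 1.0416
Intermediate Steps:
M/(-382) + 425/464 = -48/(-382) + 425/464 = -48*(-1/382) + 425*(1/464) = 24/191 + 425/464 = 92311/88624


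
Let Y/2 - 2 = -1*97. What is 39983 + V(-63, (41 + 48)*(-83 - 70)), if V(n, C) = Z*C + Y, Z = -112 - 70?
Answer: 2518087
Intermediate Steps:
Y = -190 (Y = 4 + 2*(-1*97) = 4 + 2*(-97) = 4 - 194 = -190)
Z = -182
V(n, C) = -190 - 182*C (V(n, C) = -182*C - 190 = -190 - 182*C)
39983 + V(-63, (41 + 48)*(-83 - 70)) = 39983 + (-190 - 182*(41 + 48)*(-83 - 70)) = 39983 + (-190 - 16198*(-153)) = 39983 + (-190 - 182*(-13617)) = 39983 + (-190 + 2478294) = 39983 + 2478104 = 2518087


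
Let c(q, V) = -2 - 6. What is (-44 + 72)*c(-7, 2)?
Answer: -224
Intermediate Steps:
c(q, V) = -8
(-44 + 72)*c(-7, 2) = (-44 + 72)*(-8) = 28*(-8) = -224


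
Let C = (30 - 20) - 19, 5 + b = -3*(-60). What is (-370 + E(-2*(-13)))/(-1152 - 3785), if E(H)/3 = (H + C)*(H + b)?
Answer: -9881/4937 ≈ -2.0014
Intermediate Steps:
b = 175 (b = -5 - 3*(-60) = -5 + 180 = 175)
C = -9 (C = 10 - 19 = -9)
E(H) = 3*(-9 + H)*(175 + H) (E(H) = 3*((H - 9)*(H + 175)) = 3*((-9 + H)*(175 + H)) = 3*(-9 + H)*(175 + H))
(-370 + E(-2*(-13)))/(-1152 - 3785) = (-370 + (-4725 + 3*(-2*(-13))**2 + 498*(-2*(-13))))/(-1152 - 3785) = (-370 + (-4725 + 3*26**2 + 498*26))/(-4937) = (-370 + (-4725 + 3*676 + 12948))*(-1/4937) = (-370 + (-4725 + 2028 + 12948))*(-1/4937) = (-370 + 10251)*(-1/4937) = 9881*(-1/4937) = -9881/4937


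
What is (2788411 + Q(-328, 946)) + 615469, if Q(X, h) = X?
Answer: 3403552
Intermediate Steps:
(2788411 + Q(-328, 946)) + 615469 = (2788411 - 328) + 615469 = 2788083 + 615469 = 3403552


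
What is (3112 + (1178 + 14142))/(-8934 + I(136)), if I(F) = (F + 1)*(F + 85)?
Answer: 18432/21343 ≈ 0.86361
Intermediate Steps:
I(F) = (1 + F)*(85 + F)
(3112 + (1178 + 14142))/(-8934 + I(136)) = (3112 + (1178 + 14142))/(-8934 + (85 + 136² + 86*136)) = (3112 + 15320)/(-8934 + (85 + 18496 + 11696)) = 18432/(-8934 + 30277) = 18432/21343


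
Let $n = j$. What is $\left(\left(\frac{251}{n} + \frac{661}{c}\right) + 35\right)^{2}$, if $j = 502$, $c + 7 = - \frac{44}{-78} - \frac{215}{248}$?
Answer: $\frac{60395295216481}{19956082756} \approx 3026.4$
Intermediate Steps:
$c = - \frac{70633}{9672}$ ($c = -7 - \left(- \frac{22}{39} + \frac{215}{248}\right) = -7 - \frac{2929}{9672} = - \frac{70633}{9672} \approx -7.3028$)
$n = 502$
$\left(\left(\frac{251}{n} + \frac{661}{c}\right) + 35\right)^{2} = \left(\left(\frac{251}{502} + \frac{661}{- \frac{70633}{9672}}\right) + 35\right)^{2} = \left(\left(251 \cdot \frac{1}{502} + 661 \left(- \frac{9672}{70633}\right)\right) + 35\right)^{2} = \left(\left(\frac{1}{2} - \frac{6393192}{70633}\right) + 35\right)^{2} = \left(- \frac{12715751}{141266} + 35\right)^{2} = \left(- \frac{7771441}{141266}\right)^{2} = \frac{60395295216481}{19956082756}$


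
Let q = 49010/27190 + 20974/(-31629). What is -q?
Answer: -97985423/85999251 ≈ -1.1394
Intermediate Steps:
q = 97985423/85999251 (q = 49010*(1/27190) + 20974*(-1/31629) = 4901/2719 - 20974/31629 = 97985423/85999251 ≈ 1.1394)
-q = -1*97985423/85999251 = -97985423/85999251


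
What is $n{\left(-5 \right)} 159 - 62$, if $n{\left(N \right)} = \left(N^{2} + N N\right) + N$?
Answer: $7093$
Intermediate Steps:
$n{\left(N \right)} = N + 2 N^{2}$ ($n{\left(N \right)} = \left(N^{2} + N^{2}\right) + N = 2 N^{2} + N = N + 2 N^{2}$)
$n{\left(-5 \right)} 159 - 62 = - 5 \left(1 + 2 \left(-5\right)\right) 159 - 62 = - 5 \left(1 - 10\right) 159 - 62 = \left(-5\right) \left(-9\right) 159 - 62 = 45 \cdot 159 - 62 = 7155 - 62 = 7093$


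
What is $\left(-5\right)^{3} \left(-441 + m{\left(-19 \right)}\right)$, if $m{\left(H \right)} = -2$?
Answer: $55375$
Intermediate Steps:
$\left(-5\right)^{3} \left(-441 + m{\left(-19 \right)}\right) = \left(-5\right)^{3} \left(-441 - 2\right) = \left(-125\right) \left(-443\right) = 55375$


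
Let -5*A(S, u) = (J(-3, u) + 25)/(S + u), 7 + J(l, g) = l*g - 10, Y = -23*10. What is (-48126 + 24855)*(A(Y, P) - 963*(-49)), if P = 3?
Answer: -1246330625124/1135 ≈ -1.0981e+9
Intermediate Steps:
Y = -230
J(l, g) = -17 + g*l (J(l, g) = -7 + (l*g - 10) = -7 + (g*l - 10) = -7 + (-10 + g*l) = -17 + g*l)
A(S, u) = -(8 - 3*u)/(5*(S + u)) (A(S, u) = -((-17 + u*(-3)) + 25)/(5*(S + u)) = -((-17 - 3*u) + 25)/(5*(S + u)) = -(8 - 3*u)/(5*(S + u)))
(-48126 + 24855)*(A(Y, P) - 963*(-49)) = (-48126 + 24855)*((-8 + 3*3)/(5*(-230 + 3)) - 963*(-49)) = -23271*((⅕)*(-8 + 9)/(-227) + 47187) = -23271*((⅕)*(-1/227)*1 + 47187) = -23271*(-1/1135 + 47187) = -23271*53557244/1135 = -1246330625124/1135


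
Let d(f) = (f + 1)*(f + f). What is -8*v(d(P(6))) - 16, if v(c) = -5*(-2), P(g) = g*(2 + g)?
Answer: -96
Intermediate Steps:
d(f) = 2*f*(1 + f) (d(f) = (1 + f)*(2*f) = 2*f*(1 + f))
v(c) = 10
-8*v(d(P(6))) - 16 = -8*10 - 16 = -80 - 16 = -96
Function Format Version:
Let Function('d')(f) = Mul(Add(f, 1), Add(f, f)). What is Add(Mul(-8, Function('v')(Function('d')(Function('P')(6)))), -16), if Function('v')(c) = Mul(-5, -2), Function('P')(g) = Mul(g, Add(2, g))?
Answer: -96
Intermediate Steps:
Function('d')(f) = Mul(2, f, Add(1, f)) (Function('d')(f) = Mul(Add(1, f), Mul(2, f)) = Mul(2, f, Add(1, f)))
Function('v')(c) = 10
Add(Mul(-8, Function('v')(Function('d')(Function('P')(6)))), -16) = Add(Mul(-8, 10), -16) = Add(-80, -16) = -96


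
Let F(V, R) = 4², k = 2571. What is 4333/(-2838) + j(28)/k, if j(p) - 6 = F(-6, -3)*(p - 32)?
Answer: -1256083/810722 ≈ -1.5493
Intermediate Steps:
F(V, R) = 16
j(p) = -506 + 16*p (j(p) = 6 + 16*(p - 32) = 6 + 16*(-32 + p) = 6 + (-512 + 16*p) = -506 + 16*p)
4333/(-2838) + j(28)/k = 4333/(-2838) + (-506 + 16*28)/2571 = 4333*(-1/2838) + (-506 + 448)*(1/2571) = -4333/2838 - 58*1/2571 = -4333/2838 - 58/2571 = -1256083/810722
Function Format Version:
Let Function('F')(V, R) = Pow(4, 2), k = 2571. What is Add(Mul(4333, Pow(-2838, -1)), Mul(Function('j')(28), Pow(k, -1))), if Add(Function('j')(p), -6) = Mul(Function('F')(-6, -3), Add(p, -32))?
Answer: Rational(-1256083, 810722) ≈ -1.5493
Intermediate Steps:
Function('F')(V, R) = 16
Function('j')(p) = Add(-506, Mul(16, p)) (Function('j')(p) = Add(6, Mul(16, Add(p, -32))) = Add(6, Mul(16, Add(-32, p))) = Add(6, Add(-512, Mul(16, p))) = Add(-506, Mul(16, p)))
Add(Mul(4333, Pow(-2838, -1)), Mul(Function('j')(28), Pow(k, -1))) = Add(Mul(4333, Pow(-2838, -1)), Mul(Add(-506, Mul(16, 28)), Pow(2571, -1))) = Add(Mul(4333, Rational(-1, 2838)), Mul(Add(-506, 448), Rational(1, 2571))) = Add(Rational(-4333, 2838), Mul(-58, Rational(1, 2571))) = Add(Rational(-4333, 2838), Rational(-58, 2571)) = Rational(-1256083, 810722)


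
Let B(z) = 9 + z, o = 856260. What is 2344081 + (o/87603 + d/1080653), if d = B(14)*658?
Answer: 10567210919278241/4508021179 ≈ 2.3441e+6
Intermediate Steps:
d = 15134 (d = (9 + 14)*658 = 23*658 = 15134)
2344081 + (o/87603 + d/1080653) = 2344081 + (856260/87603 + 15134/1080653) = 2344081 + (856260*(1/87603) + 15134*(1/1080653)) = 2344081 + (285420/29201 + 2162/154379) = 2344081 + 44125986742/4508021179 = 10567210919278241/4508021179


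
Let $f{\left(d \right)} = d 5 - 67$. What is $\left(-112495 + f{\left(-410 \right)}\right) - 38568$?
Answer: $-153180$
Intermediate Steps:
$f{\left(d \right)} = -67 + 5 d$ ($f{\left(d \right)} = 5 d - 67 = -67 + 5 d$)
$\left(-112495 + f{\left(-410 \right)}\right) - 38568 = \left(-112495 + \left(-67 + 5 \left(-410\right)\right)\right) - 38568 = \left(-112495 - 2117\right) - 38568 = -114612 - 38568 = -153180$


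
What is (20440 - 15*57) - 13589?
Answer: 5996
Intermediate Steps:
(20440 - 15*57) - 13589 = (20440 - 855) - 13589 = 19585 - 13589 = 5996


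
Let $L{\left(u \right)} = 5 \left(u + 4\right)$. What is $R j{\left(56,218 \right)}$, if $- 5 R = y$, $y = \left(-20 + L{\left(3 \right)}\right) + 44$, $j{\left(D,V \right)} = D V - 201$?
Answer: $- \frac{708413}{5} \approx -1.4168 \cdot 10^{5}$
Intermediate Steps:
$L{\left(u \right)} = 20 + 5 u$ ($L{\left(u \right)} = 5 \left(4 + u\right) = 20 + 5 u$)
$j{\left(D,V \right)} = -201 + D V$
$y = 59$ ($y = \left(-20 + \left(20 + 5 \cdot 3\right)\right) + 44 = \left(-20 + \left(20 + 15\right)\right) + 44 = \left(-20 + 35\right) + 44 = 15 + 44 = 59$)
$R = - \frac{59}{5}$ ($R = \left(- \frac{1}{5}\right) 59 = - \frac{59}{5} \approx -11.8$)
$R j{\left(56,218 \right)} = - \frac{59 \left(-201 + 56 \cdot 218\right)}{5} = - \frac{59 \left(-201 + 12208\right)}{5} = \left(- \frac{59}{5}\right) 12007 = - \frac{708413}{5}$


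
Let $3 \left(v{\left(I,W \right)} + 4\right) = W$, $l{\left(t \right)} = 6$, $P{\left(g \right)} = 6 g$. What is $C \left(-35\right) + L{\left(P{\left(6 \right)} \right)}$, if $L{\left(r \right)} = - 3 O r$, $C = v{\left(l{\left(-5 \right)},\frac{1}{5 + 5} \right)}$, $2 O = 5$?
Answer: $- \frac{787}{6} \approx -131.17$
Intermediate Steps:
$O = \frac{5}{2}$ ($O = \frac{1}{2} \cdot 5 = \frac{5}{2} \approx 2.5$)
$v{\left(I,W \right)} = -4 + \frac{W}{3}$
$C = - \frac{119}{30}$ ($C = -4 + \frac{1}{3 \left(5 + 5\right)} = -4 + \frac{1}{3 \cdot 10} = -4 + \frac{1}{3} \cdot \frac{1}{10} = -4 + \frac{1}{30} = - \frac{119}{30} \approx -3.9667$)
$L{\left(r \right)} = - \frac{15 r}{2}$ ($L{\left(r \right)} = \left(-3\right) \frac{5}{2} r = - \frac{15 r}{2}$)
$C \left(-35\right) + L{\left(P{\left(6 \right)} \right)} = \left(- \frac{119}{30}\right) \left(-35\right) - \frac{15 \cdot 6 \cdot 6}{2} = \frac{833}{6} - 270 = - \frac{787}{6}$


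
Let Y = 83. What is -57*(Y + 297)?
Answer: -21660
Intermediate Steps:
-57*(Y + 297) = -57*(83 + 297) = -57*380 = -21660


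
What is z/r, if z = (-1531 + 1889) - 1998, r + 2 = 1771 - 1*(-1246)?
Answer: -328/603 ≈ -0.54395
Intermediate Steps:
r = 3015 (r = -2 + (1771 - 1*(-1246)) = -2 + (1771 + 1246) = -2 + 3017 = 3015)
z = -1640 (z = 358 - 1998 = -1640)
z/r = -1640/3015 = -1640*1/3015 = -328/603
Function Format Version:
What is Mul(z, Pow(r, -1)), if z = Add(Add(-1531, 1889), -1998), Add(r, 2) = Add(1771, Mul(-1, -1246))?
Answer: Rational(-328, 603) ≈ -0.54395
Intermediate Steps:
r = 3015 (r = Add(-2, Add(1771, Mul(-1, -1246))) = Add(-2, Add(1771, 1246)) = Add(-2, 3017) = 3015)
z = -1640 (z = Add(358, -1998) = -1640)
Mul(z, Pow(r, -1)) = Mul(-1640, Pow(3015, -1)) = Mul(-1640, Rational(1, 3015)) = Rational(-328, 603)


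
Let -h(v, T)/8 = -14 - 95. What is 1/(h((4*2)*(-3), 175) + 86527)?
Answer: 1/87399 ≈ 1.1442e-5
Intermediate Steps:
h(v, T) = 872 (h(v, T) = -8*(-14 - 95) = -8*(-109) = 872)
1/(h((4*2)*(-3), 175) + 86527) = 1/(872 + 86527) = 1/87399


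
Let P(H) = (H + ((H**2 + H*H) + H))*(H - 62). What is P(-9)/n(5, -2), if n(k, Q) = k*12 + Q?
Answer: -5112/29 ≈ -176.28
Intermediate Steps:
n(k, Q) = Q + 12*k (n(k, Q) = 12*k + Q = Q + 12*k)
P(H) = (-62 + H)*(2*H + 2*H**2) (P(H) = (H + ((H**2 + H**2) + H))*(-62 + H) = (H + (2*H**2 + H))*(-62 + H) = (H + (H + 2*H**2))*(-62 + H) = (2*H + 2*H**2)*(-62 + H) = (-62 + H)*(2*H + 2*H**2))
P(-9)/n(5, -2) = (2*(-9)*(-62 + (-9)**2 - 61*(-9)))/(-2 + 12*5) = (2*(-9)*(-62 + 81 + 549))/(-2 + 60) = (2*(-9)*568)/58 = -10224*1/58 = -5112/29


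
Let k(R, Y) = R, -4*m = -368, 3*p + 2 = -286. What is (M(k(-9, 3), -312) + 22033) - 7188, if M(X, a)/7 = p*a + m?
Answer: 225153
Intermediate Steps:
p = -96 (p = -⅔ + (⅓)*(-286) = -⅔ - 286/3 = -96)
m = 92 (m = -¼*(-368) = 92)
M(X, a) = 644 - 672*a (M(X, a) = 7*(-96*a + 92) = 7*(92 - 96*a) = 644 - 672*a)
(M(k(-9, 3), -312) + 22033) - 7188 = ((644 - 672*(-312)) + 22033) - 7188 = ((644 + 209664) + 22033) - 7188 = (210308 + 22033) - 7188 = 232341 - 7188 = 225153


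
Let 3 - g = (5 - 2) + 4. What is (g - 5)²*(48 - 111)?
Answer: -5103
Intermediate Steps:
g = -4 (g = 3 - ((5 - 2) + 4) = 3 - (3 + 4) = 3 - 1*7 = 3 - 7 = -4)
(g - 5)²*(48 - 111) = (-4 - 5)²*(48 - 111) = (-9)²*(-63) = 81*(-63) = -5103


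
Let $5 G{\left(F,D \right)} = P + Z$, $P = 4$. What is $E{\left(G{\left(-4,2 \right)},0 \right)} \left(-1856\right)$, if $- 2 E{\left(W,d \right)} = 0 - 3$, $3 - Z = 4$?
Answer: $-2784$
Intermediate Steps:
$Z = -1$ ($Z = 3 - 4 = -1$)
$G{\left(F,D \right)} = \frac{3}{5}$ ($G{\left(F,D \right)} = \frac{4 - 1}{5} = \frac{1}{5} \cdot 3 = \frac{3}{5}$)
$E{\left(W,d \right)} = \frac{3}{2}$ ($E{\left(W,d \right)} = - \frac{0 - 3}{2} = \left(- \frac{1}{2}\right) \left(-3\right) = \frac{3}{2}$)
$E{\left(G{\left(-4,2 \right)},0 \right)} \left(-1856\right) = \frac{3}{2} \left(-1856\right) = -2784$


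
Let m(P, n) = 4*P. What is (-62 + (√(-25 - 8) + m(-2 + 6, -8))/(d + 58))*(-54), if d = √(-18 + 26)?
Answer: 2796444/839 + 432*√2/839 - 783*I*√33/839 + 27*I*√66/839 ≈ 3333.8 - 5.0997*I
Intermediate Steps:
d = 2*√2 (d = √8 = 2*√2 ≈ 2.8284)
(-62 + (√(-25 - 8) + m(-2 + 6, -8))/(d + 58))*(-54) = (-62 + (√(-25 - 8) + 4*(-2 + 6))/(2*√2 + 58))*(-54) = (-62 + (√(-33) + 4*4)/(58 + 2*√2))*(-54) = (-62 + (I*√33 + 16)/(58 + 2*√2))*(-54) = (-62 + (16 + I*√33)/(58 + 2*√2))*(-54) = 3348 - 54*(16 + I*√33)/(58 + 2*√2)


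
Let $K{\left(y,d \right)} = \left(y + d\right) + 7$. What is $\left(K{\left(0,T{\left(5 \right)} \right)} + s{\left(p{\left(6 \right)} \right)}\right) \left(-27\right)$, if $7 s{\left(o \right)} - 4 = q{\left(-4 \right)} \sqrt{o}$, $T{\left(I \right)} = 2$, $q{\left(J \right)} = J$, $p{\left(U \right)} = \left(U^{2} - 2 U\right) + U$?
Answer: $- \frac{1809}{7} + \frac{108 \sqrt{30}}{7} \approx -173.92$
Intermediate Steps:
$p{\left(U \right)} = U^{2} - U$
$K{\left(y,d \right)} = 7 + d + y$ ($K{\left(y,d \right)} = \left(d + y\right) + 7 = 7 + d + y$)
$s{\left(o \right)} = \frac{4}{7} - \frac{4 \sqrt{o}}{7}$ ($s{\left(o \right)} = \frac{4}{7} + \frac{\left(-4\right) \sqrt{o}}{7} = \frac{4}{7} - \frac{4 \sqrt{o}}{7}$)
$\left(K{\left(0,T{\left(5 \right)} \right)} + s{\left(p{\left(6 \right)} \right)}\right) \left(-27\right) = \left(\left(7 + 2 + 0\right) + \left(\frac{4}{7} - \frac{4 \sqrt{6 \left(-1 + 6\right)}}{7}\right)\right) \left(-27\right) = \left(9 + \left(\frac{4}{7} - \frac{4 \sqrt{6 \cdot 5}}{7}\right)\right) \left(-27\right) = \left(9 + \left(\frac{4}{7} - \frac{4 \sqrt{30}}{7}\right)\right) \left(-27\right) = \left(\frac{67}{7} - \frac{4 \sqrt{30}}{7}\right) \left(-27\right) = - \frac{1809}{7} + \frac{108 \sqrt{30}}{7}$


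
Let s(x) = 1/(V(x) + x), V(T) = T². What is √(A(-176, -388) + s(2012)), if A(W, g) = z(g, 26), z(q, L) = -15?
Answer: I*√61514112578721/2025078 ≈ 3.873*I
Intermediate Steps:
A(W, g) = -15
s(x) = 1/(x + x²) (s(x) = 1/(x² + x) = 1/(x + x²))
√(A(-176, -388) + s(2012)) = √(-15 + 1/(2012*(1 + 2012))) = √(-15 + (1/2012)/2013) = √(-15 + (1/2012)*(1/2013)) = √(-15 + 1/4050156) = √(-60752339/4050156) = I*√61514112578721/2025078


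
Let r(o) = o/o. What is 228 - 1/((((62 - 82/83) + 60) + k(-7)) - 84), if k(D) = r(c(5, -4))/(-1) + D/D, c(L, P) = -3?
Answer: 700333/3072 ≈ 227.97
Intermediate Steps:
r(o) = 1
k(D) = 0 (k(D) = 1/(-1) + D/D = 1*(-1) + 1 = -1 + 1 = 0)
228 - 1/((((62 - 82/83) + 60) + k(-7)) - 84) = 228 - 1/((((62 - 82/83) + 60) + 0) - 84) = 228 - 1/(((5064/83 + 60) + 0) - 84) = 228 - 1/((10044/83 + 0) - 84) = 228 - 1/(10044/83 - 84) = 228 - 1/3072/83 = 228 - 1*83/3072 = 228 - 83/3072 = 700333/3072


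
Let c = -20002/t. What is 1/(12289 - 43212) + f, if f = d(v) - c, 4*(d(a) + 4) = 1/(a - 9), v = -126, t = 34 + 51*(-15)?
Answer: -22520645669/718032060 ≈ -31.364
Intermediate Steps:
t = -731 (t = 34 - 765 = -731)
d(a) = -4 + 1/(4*(-9 + a)) (d(a) = -4 + 1/(4*(a - 9)) = -4 + 1/(4*(-9 + a)))
c = 20002/731 (c = -20002/(-731) = -20002*(-1/731) = 20002/731 ≈ 27.363)
f = -12380771/394740 (f = (145 - 16*(-126))/(4*(-9 - 126)) - 1*20002/731 = (¼)*(145 + 2016)/(-135) - 20002/731 = (¼)*(-1/135)*2161 - 20002/731 = -2161/540 - 20002/731 = -12380771/394740 ≈ -31.364)
1/(12289 - 43212) + f = 1/(12289 - 43212) - 12380771/394740 = 1/(-30923) - 12380771/394740 = -1/30923 - 12380771/394740 = -22520645669/718032060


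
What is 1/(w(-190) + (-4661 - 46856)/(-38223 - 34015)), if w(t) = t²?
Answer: 72238/2607843317 ≈ 2.7700e-5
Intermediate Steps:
1/(w(-190) + (-4661 - 46856)/(-38223 - 34015)) = 1/((-190)² + (-4661 - 46856)/(-38223 - 34015)) = 1/(36100 - 51517/(-72238)) = 1/(36100 - 51517*(-1/72238)) = 1/(36100 + 51517/72238) = 1/(2607843317/72238) = 72238/2607843317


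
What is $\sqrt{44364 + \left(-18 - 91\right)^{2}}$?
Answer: $\sqrt{56245} \approx 237.16$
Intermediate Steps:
$\sqrt{44364 + \left(-18 - 91\right)^{2}} = \sqrt{44364 + \left(-109\right)^{2}} = \sqrt{44364 + 11881} = \sqrt{56245}$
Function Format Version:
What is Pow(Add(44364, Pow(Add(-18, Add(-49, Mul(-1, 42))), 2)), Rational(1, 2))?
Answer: Pow(56245, Rational(1, 2)) ≈ 237.16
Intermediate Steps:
Pow(Add(44364, Pow(Add(-18, Add(-49, Mul(-1, 42))), 2)), Rational(1, 2)) = Pow(Add(44364, Pow(Add(-18, Add(-49, -42)), 2)), Rational(1, 2)) = Pow(Add(44364, Pow(Add(-18, -91), 2)), Rational(1, 2)) = Pow(Add(44364, Pow(-109, 2)), Rational(1, 2)) = Pow(Add(44364, 11881), Rational(1, 2)) = Pow(56245, Rational(1, 2))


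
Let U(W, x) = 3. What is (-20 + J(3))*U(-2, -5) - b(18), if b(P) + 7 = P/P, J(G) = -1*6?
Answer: -72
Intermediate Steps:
J(G) = -6
b(P) = -6 (b(P) = -7 + P/P = -7 + 1 = -6)
(-20 + J(3))*U(-2, -5) - b(18) = (-20 - 6)*3 - 1*(-6) = -26*3 + 6 = -78 + 6 = -72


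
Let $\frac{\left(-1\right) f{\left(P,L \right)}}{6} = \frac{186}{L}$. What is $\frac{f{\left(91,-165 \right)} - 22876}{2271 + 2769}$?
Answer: $- \frac{78613}{17325} \approx -4.5375$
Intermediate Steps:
$f{\left(P,L \right)} = - \frac{1116}{L}$ ($f{\left(P,L \right)} = - 6 \frac{186}{L} = - \frac{1116}{L}$)
$\frac{f{\left(91,-165 \right)} - 22876}{2271 + 2769} = \frac{- \frac{1116}{-165} - 22876}{2271 + 2769} = \frac{\left(-1116\right) \left(- \frac{1}{165}\right) - 22876}{5040} = \left(\frac{372}{55} - 22876\right) \frac{1}{5040} = \left(- \frac{1257808}{55}\right) \frac{1}{5040} = - \frac{78613}{17325}$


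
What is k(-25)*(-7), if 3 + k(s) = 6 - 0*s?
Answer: -21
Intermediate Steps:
k(s) = 3 (k(s) = -3 + (6 - 0*s) = -3 + (6 - 1*0) = -3 + (6 + 0) = -3 + 6 = 3)
k(-25)*(-7) = 3*(-7) = -21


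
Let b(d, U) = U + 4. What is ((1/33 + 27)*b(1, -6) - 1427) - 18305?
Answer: -652940/33 ≈ -19786.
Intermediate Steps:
b(d, U) = 4 + U
((1/33 + 27)*b(1, -6) - 1427) - 18305 = ((1/33 + 27)*(4 - 6) - 1427) - 18305 = ((1/33 + 27)*(-2) - 1427) - 18305 = ((892/33)*(-2) - 1427) - 18305 = (-1784/33 - 1427) - 18305 = -48875/33 - 18305 = -652940/33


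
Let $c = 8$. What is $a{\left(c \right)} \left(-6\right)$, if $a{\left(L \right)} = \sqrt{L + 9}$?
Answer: $- 6 \sqrt{17} \approx -24.739$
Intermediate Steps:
$a{\left(L \right)} = \sqrt{9 + L}$
$a{\left(c \right)} \left(-6\right) = \sqrt{9 + 8} \left(-6\right) = \sqrt{17} \left(-6\right) = - 6 \sqrt{17}$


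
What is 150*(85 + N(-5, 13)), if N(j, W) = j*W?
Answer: 3000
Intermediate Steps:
N(j, W) = W*j
150*(85 + N(-5, 13)) = 150*(85 + 13*(-5)) = 150*(85 - 65) = 150*20 = 3000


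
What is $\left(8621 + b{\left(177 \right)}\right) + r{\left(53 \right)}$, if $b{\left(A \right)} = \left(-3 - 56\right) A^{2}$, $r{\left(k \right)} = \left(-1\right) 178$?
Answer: $-1839968$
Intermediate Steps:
$r{\left(k \right)} = -178$
$b{\left(A \right)} = - 59 A^{2}$ ($b{\left(A \right)} = \left(-3 - 56\right) A^{2} = - 59 A^{2}$)
$\left(8621 + b{\left(177 \right)}\right) + r{\left(53 \right)} = \left(8621 - 59 \cdot 177^{2}\right) - 178 = \left(8621 - 1848411\right) - 178 = -1839790 - 178 = -1839968$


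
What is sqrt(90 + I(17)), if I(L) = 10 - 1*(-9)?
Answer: sqrt(109) ≈ 10.440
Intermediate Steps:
I(L) = 19 (I(L) = 10 + 9 = 19)
sqrt(90 + I(17)) = sqrt(90 + 19) = sqrt(109)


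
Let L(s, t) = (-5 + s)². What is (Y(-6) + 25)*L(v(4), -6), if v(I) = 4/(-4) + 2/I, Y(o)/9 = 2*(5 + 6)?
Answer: 26983/4 ≈ 6745.8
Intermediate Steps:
Y(o) = 198 (Y(o) = 9*(2*(5 + 6)) = 9*(2*11) = 9*22 = 198)
v(I) = -1 + 2/I (v(I) = 4*(-¼) + 2/I = -1 + 2/I)
(Y(-6) + 25)*L(v(4), -6) = (198 + 25)*(-5 + (2 - 1*4)/4)² = 223*(-5 + (2 - 4)/4)² = 223*(-5 + (¼)*(-2))² = 223*(-5 - ½)² = 223*(-11/2)² = 223*(121/4) = 26983/4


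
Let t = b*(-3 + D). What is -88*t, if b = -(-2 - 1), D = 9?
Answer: -1584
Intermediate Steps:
b = 3 (b = -1*(-3) = 3)
t = 18 (t = 3*(-3 + 9) = 3*6 = 18)
-88*t = -88*18 = -1584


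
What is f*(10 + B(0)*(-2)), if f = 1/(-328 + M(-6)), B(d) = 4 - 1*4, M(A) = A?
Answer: -5/167 ≈ -0.029940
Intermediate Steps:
B(d) = 0 (B(d) = 4 - 4 = 0)
f = -1/334 (f = 1/(-328 - 6) = 1/(-334) = -1/334 ≈ -0.0029940)
f*(10 + B(0)*(-2)) = -(10 + 0*(-2))/334 = -(10 + 0)/334 = -1/334*10 = -5/167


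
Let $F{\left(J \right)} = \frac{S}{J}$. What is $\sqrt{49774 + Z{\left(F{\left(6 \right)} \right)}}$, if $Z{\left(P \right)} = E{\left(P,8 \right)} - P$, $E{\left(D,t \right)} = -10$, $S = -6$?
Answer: $\sqrt{49765} \approx 223.08$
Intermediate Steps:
$F{\left(J \right)} = - \frac{6}{J}$
$Z{\left(P \right)} = -10 - P$
$\sqrt{49774 + Z{\left(F{\left(6 \right)} \right)}} = \sqrt{49774 - \left(10 - \frac{6}{6}\right)} = \sqrt{49774 - \left(10 - 1\right)} = \sqrt{49774 - 9} = \sqrt{49765}$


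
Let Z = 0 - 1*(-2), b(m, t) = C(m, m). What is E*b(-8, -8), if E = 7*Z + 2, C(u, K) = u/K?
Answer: 16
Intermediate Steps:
b(m, t) = 1 (b(m, t) = m/m = 1)
Z = 2 (Z = 0 + 2 = 2)
E = 16 (E = 7*2 + 2 = 14 + 2 = 16)
E*b(-8, -8) = 16*1 = 16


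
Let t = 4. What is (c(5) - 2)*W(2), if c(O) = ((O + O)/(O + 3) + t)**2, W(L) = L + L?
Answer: 409/4 ≈ 102.25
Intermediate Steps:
W(L) = 2*L
c(O) = (4 + 2*O/(3 + O))**2 (c(O) = ((O + O)/(O + 3) + 4)**2 = ((2*O)/(3 + O) + 4)**2 = (2*O/(3 + O) + 4)**2 = (4 + 2*O/(3 + O))**2)
(c(5) - 2)*W(2) = (36*(2 + 5)**2/(3 + 5)**2 - 2)*(2*2) = (36*7**2/8**2 - 2)*4 = (36*49*(1/64) - 2)*4 = (441/16 - 2)*4 = (409/16)*4 = 409/4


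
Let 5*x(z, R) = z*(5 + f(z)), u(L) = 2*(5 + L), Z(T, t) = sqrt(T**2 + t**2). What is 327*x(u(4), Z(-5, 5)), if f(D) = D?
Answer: 135378/5 ≈ 27076.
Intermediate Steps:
u(L) = 10 + 2*L
x(z, R) = z*(5 + z)/5 (x(z, R) = (z*(5 + z))/5 = z*(5 + z)/5)
327*x(u(4), Z(-5, 5)) = 327*((10 + 2*4)*(5 + (10 + 2*4))/5) = 327*((10 + 8)*(5 + (10 + 8))/5) = 327*((1/5)*18*(5 + 18)) = 327*((1/5)*18*23) = 327*(414/5) = 135378/5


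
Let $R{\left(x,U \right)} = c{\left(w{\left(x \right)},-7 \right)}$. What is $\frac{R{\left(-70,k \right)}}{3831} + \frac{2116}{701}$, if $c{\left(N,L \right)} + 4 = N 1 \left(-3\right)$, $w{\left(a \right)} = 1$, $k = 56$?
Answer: $\frac{8101489}{2685531} \approx 3.0167$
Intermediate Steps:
$c{\left(N,L \right)} = -4 - 3 N$ ($c{\left(N,L \right)} = -4 + N 1 \left(-3\right) = -4 + N \left(-3\right) = -4 - 3 N$)
$R{\left(x,U \right)} = -7$ ($R{\left(x,U \right)} = -4 - 3 = -7$)
$\frac{R{\left(-70,k \right)}}{3831} + \frac{2116}{701} = - \frac{7}{3831} + \frac{2116}{701} = \frac{8101489}{2685531}$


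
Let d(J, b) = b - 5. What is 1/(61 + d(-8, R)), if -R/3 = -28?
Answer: 1/140 ≈ 0.0071429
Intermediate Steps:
R = 84 (R = -3*(-28) = 84)
d(J, b) = -5 + b
1/(61 + d(-8, R)) = 1/(61 + (-5 + 84)) = 1/(61 + 79) = 1/140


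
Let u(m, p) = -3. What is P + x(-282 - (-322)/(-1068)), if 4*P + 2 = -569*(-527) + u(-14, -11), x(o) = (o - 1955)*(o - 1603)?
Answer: 1224161124931/285156 ≈ 4.2930e+6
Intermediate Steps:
x(o) = (-1955 + o)*(-1603 + o)
P = 149929/2 (P = -1/2 + (-569*(-527) - 3)/4 = -1/2 + (299863 - 3)/4 = -1/2 + (1/4)*299860 = -1/2 + 74965 = 149929/2 ≈ 74965.)
P + x(-282 - (-322)/(-1068)) = 149929/2 + (3133865 + (-282 - (-322)/(-1068))**2 - 3558*(-282 - (-322)/(-1068))) = 149929/2 + (3133865 + (-282 - (-322)*(-1)/1068)**2 - 3558*(-282 - (-322)*(-1)/1068)) = 149929/2 + (3133865 + (-282 - 1*161/534)**2 - 3558*(-282 - 1*161/534)) = 149929/2 + (3133865 + (-282 - 161/534)**2 - 3558*(-282 - 161/534)) = 149929/2 + (3133865 + (-150749/534)**2 - 3558*(-150749/534)) = 149929/2 + (3133865 + 22725261001/285156 + 89394157/89) = 149929/2 + 1202784547969/285156 = 1224161124931/285156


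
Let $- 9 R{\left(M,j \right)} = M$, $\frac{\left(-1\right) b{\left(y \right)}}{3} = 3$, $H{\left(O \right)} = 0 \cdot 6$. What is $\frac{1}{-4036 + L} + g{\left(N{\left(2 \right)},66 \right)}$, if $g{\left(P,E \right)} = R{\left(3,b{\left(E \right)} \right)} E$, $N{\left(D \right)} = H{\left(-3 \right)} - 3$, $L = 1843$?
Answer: $- \frac{48247}{2193} \approx -22.0$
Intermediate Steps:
$H{\left(O \right)} = 0$
$b{\left(y \right)} = -9$ ($b{\left(y \right)} = \left(-3\right) 3 = -9$)
$N{\left(D \right)} = -3$ ($N{\left(D \right)} = 0 - 3 = -3$)
$R{\left(M,j \right)} = - \frac{M}{9}$
$g{\left(P,E \right)} = - \frac{E}{3}$ ($g{\left(P,E \right)} = \left(- \frac{1}{9}\right) 3 E = - \frac{E}{3}$)
$\frac{1}{-4036 + L} + g{\left(N{\left(2 \right)},66 \right)} = \frac{1}{-4036 + 1843} - 22 = \frac{1}{-2193} - 22 = - \frac{1}{2193} - 22 = - \frac{48247}{2193}$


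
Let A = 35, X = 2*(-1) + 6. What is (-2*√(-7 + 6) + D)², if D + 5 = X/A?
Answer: 24341/1225 + 684*I/35 ≈ 19.87 + 19.543*I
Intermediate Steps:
X = 4 (X = -2 + 6 = 4)
D = -171/35 (D = -5 + 4/35 = -171/35 ≈ -4.8857)
(-2*√(-7 + 6) + D)² = (-2*√(-7 + 6) - 171/35)² = (-2*I - 171/35)² = (-171/35 - 2*I)²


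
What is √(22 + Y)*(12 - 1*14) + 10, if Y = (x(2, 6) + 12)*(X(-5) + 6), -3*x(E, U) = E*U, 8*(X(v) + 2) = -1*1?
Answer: 10 - 2*√53 ≈ -4.5602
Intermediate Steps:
X(v) = -17/8 (X(v) = -2 + (-1*1)/8 = -2 + (⅛)*(-1) = -2 - ⅛ = -17/8)
x(E, U) = -E*U/3
Y = 31 (Y = (-⅓*2*6 + 12)*(-17/8 + 6) = (-4 + 12)*(31/8) = 8*(31/8) = 31)
√(22 + Y)*(12 - 1*14) + 10 = √(22 + 31)*(12 - 1*14) + 10 = √53*(12 - 14) + 10 = √53*(-2) + 10 = -2*√53 + 10 = 10 - 2*√53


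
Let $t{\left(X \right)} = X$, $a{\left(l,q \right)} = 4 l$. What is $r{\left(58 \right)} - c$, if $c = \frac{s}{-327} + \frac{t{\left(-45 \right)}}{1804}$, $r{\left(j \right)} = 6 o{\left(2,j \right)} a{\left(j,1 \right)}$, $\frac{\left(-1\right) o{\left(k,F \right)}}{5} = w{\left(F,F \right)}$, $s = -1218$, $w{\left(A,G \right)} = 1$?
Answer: $- \frac{1369314079}{196636} \approx -6963.7$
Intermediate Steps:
$o{\left(k,F \right)} = -5$ ($o{\left(k,F \right)} = \left(-5\right) 1 = -5$)
$r{\left(j \right)} = - 120 j$ ($r{\left(j \right)} = 6 \left(-5\right) 4 j = - 30 \cdot 4 j = - 120 j$)
$c = \frac{727519}{196636}$ ($c = - \frac{1218}{-327} - \frac{45}{1804} = \left(-1218\right) \left(- \frac{1}{327}\right) - \frac{45}{1804} = \frac{406}{109} - \frac{45}{1804} = \frac{727519}{196636} \approx 3.6998$)
$r{\left(58 \right)} - c = \left(-120\right) 58 - \frac{727519}{196636} = -6960 - \frac{727519}{196636} = - \frac{1369314079}{196636}$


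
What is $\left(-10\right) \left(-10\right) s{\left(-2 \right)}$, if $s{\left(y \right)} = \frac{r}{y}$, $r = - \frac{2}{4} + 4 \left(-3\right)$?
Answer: $625$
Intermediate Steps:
$r = - \frac{25}{2}$ ($r = \left(-2\right) \frac{1}{4} - 12 = - \frac{1}{2} - 12 = - \frac{25}{2} \approx -12.5$)
$s{\left(y \right)} = - \frac{25}{2 y}$
$\left(-10\right) \left(-10\right) s{\left(-2 \right)} = \left(-10\right) \left(-10\right) \left(- \frac{25}{2 \left(-2\right)}\right) = 100 \left(\left(- \frac{25}{2}\right) \left(- \frac{1}{2}\right)\right) = 100 \cdot \frac{25}{4} = 625$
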